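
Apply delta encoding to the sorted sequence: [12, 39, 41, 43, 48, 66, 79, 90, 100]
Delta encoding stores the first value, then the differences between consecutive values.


First value: 12
Deltas:
  39 - 12 = 27
  41 - 39 = 2
  43 - 41 = 2
  48 - 43 = 5
  66 - 48 = 18
  79 - 66 = 13
  90 - 79 = 11
  100 - 90 = 10


Delta encoded: [12, 27, 2, 2, 5, 18, 13, 11, 10]


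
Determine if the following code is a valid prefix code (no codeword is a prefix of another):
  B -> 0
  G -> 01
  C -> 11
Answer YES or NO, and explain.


Checking each pair (does one codeword prefix another?):
  B='0' vs G='01': prefix -- VIOLATION

NO -- this is NOT a valid prefix code. B (0) is a prefix of G (01).


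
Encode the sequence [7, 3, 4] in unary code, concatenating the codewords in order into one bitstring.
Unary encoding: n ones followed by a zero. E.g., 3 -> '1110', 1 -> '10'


Encode each number as n ones followed by a terminating 0:
  7 -> 11111110 (8 bits)
  3 -> 1110 (4 bits)
  4 -> 11110 (5 bits)
Total length = 8 + 4 + 5 = 17 bits.

Unary([7, 3, 4]) = 11111110111011110 (17 bits)


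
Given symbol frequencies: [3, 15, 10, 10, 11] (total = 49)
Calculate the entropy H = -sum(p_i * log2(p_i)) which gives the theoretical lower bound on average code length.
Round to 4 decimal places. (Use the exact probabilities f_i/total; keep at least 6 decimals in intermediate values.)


Per-symbol terms -p_i * log2(p_i) with p_i = f_i/49:
  p = 3/49 = 0.061224: log2(p) = -4.029747, -p*log2(p) = 0.246719
  p = 15/49 = 0.306122: log2(p) = -1.707819, -p*log2(p) = 0.522802
  p = 10/49 = 0.204082: log2(p) = -2.292782, -p*log2(p) = 0.467915
  p = 10/49 = 0.204082: log2(p) = -2.292782, -p*log2(p) = 0.467915
  p = 11/49 = 0.224490: log2(p) = -2.155278, -p*log2(p) = 0.483838
H = 0.246719 + 0.522802 + 0.467915 + 0.467915 + 0.483838 = 2.189189

H = 2.1892 bits/symbol


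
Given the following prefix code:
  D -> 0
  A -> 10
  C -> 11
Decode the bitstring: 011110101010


Decoding step by step:
Bits 0 -> D
Bits 11 -> C
Bits 11 -> C
Bits 0 -> D
Bits 10 -> A
Bits 10 -> A
Bits 10 -> A


Decoded message: DCCDAAA


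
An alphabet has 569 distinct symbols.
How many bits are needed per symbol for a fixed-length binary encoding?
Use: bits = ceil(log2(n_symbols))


log2(569) = 9.1523
Bracket: 2^9 = 512 < 569 <= 2^10 = 1024
So ceil(log2(569)) = 10

bits = ceil(log2(569)) = ceil(9.1523) = 10 bits


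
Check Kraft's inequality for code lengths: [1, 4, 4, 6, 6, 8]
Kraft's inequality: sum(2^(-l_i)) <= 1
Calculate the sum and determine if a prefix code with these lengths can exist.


Sum = 2^(-1) + 2^(-4) + 2^(-4) + 2^(-6) + 2^(-6) + 2^(-8)
    = 0.5 + 0.0625 + 0.0625 + 0.015625 + 0.015625 + 0.00390625
    = 169/256 = 0.66015625
Since 0.66015625 <= 1, Kraft's inequality IS satisfied.
A prefix code with these lengths CAN exist.

Kraft sum = 0.66015625. Satisfied.


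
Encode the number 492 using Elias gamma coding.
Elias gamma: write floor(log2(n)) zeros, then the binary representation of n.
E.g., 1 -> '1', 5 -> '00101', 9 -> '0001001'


num_bits = floor(log2(492)) + 1 = 9
leading_zeros = num_bits - 1 = 8
binary(492) = 111101100

Elias gamma(492) = '00000000' + '111101100' = 00000000111101100 (17 bits)


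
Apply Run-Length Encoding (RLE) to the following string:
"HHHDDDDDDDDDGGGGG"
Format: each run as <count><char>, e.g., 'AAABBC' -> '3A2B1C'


Scanning runs left to right:
  i=0: run of 'H' x 3 -> '3H'
  i=3: run of 'D' x 9 -> '9D'
  i=12: run of 'G' x 5 -> '5G'

RLE = 3H9D5G


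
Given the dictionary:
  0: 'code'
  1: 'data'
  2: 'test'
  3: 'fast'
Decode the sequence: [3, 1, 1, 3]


Look up each index in the dictionary:
  3 -> 'fast'
  1 -> 'data'
  1 -> 'data'
  3 -> 'fast'

Decoded: "fast data data fast"


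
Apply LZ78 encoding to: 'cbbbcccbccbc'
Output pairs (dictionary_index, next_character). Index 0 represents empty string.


LZ78 encoding steps:
Dictionary: {0: ''}
Step 1: w='' (idx 0), next='c' -> output (0, 'c'), add 'c' as idx 1
Step 2: w='' (idx 0), next='b' -> output (0, 'b'), add 'b' as idx 2
Step 3: w='b' (idx 2), next='b' -> output (2, 'b'), add 'bb' as idx 3
Step 4: w='c' (idx 1), next='c' -> output (1, 'c'), add 'cc' as idx 4
Step 5: w='c' (idx 1), next='b' -> output (1, 'b'), add 'cb' as idx 5
Step 6: w='cc' (idx 4), next='b' -> output (4, 'b'), add 'ccb' as idx 6
Step 7: w='c' (idx 1), end of input -> output (1, '')


Encoded: [(0, 'c'), (0, 'b'), (2, 'b'), (1, 'c'), (1, 'b'), (4, 'b'), (1, '')]


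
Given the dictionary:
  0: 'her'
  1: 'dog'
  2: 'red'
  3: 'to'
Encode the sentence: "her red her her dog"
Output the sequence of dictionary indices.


Look up each word in the dictionary:
  'her' -> 0
  'red' -> 2
  'her' -> 0
  'her' -> 0
  'dog' -> 1

Encoded: [0, 2, 0, 0, 1]


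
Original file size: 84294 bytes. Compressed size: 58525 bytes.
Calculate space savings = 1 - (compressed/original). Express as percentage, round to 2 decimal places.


ratio = compressed/original = 58525/84294 = 0.694296
savings = 1 - ratio = 1 - 0.694296 = 0.305704
as a percentage: 0.305704 * 100 = 30.57%

Space savings = 1 - 58525/84294 = 30.57%


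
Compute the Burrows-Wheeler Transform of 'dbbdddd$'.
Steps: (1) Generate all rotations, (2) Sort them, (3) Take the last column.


Rotations (sorted):
  0: $dbbdddd -> last char: d
  1: bbdddd$d -> last char: d
  2: bdddd$db -> last char: b
  3: d$dbbddd -> last char: d
  4: dbbdddd$ -> last char: $
  5: dd$dbbdd -> last char: d
  6: ddd$dbbd -> last char: d
  7: dddd$dbb -> last char: b


BWT = ddbd$ddb


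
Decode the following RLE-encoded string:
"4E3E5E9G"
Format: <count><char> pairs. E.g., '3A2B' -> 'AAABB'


Expanding each <count><char> pair:
  4E -> 'EEEE'
  3E -> 'EEE'
  5E -> 'EEEEE'
  9G -> 'GGGGGGGGG'

Decoded = EEEEEEEEEEEEGGGGGGGGG


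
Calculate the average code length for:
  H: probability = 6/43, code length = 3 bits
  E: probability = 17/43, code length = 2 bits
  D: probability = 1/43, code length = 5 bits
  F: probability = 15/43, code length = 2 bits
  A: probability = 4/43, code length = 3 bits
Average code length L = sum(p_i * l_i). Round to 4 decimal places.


Weighted contributions p_i * l_i:
  H: (6/43) * 3 = 18/43
  E: (17/43) * 2 = 34/43
  D: (1/43) * 5 = 5/43
  F: (15/43) * 2 = 30/43
  A: (4/43) * 3 = 12/43
Sum = (18 + 34 + 5 + 30 + 12)/43 = 99/43

L = 99/43 = 2.3023 bits/symbol


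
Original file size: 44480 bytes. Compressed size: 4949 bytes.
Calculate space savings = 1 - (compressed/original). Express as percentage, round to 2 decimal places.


ratio = compressed/original = 4949/44480 = 0.111263
savings = 1 - ratio = 1 - 0.111263 = 0.888737
as a percentage: 0.888737 * 100 = 88.87%

Space savings = 1 - 4949/44480 = 88.87%


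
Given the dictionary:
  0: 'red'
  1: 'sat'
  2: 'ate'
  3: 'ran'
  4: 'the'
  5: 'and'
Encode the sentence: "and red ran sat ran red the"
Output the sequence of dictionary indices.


Look up each word in the dictionary:
  'and' -> 5
  'red' -> 0
  'ran' -> 3
  'sat' -> 1
  'ran' -> 3
  'red' -> 0
  'the' -> 4

Encoded: [5, 0, 3, 1, 3, 0, 4]


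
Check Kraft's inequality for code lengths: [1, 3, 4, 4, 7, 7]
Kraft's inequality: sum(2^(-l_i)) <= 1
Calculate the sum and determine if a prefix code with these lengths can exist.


Sum = 2^(-1) + 2^(-3) + 2^(-4) + 2^(-4) + 2^(-7) + 2^(-7)
    = 0.5 + 0.125 + 0.0625 + 0.0625 + 0.0078125 + 0.0078125
    = 98/128 = 0.765625
Since 0.765625 <= 1, Kraft's inequality IS satisfied.
A prefix code with these lengths CAN exist.

Kraft sum = 0.765625. Satisfied.


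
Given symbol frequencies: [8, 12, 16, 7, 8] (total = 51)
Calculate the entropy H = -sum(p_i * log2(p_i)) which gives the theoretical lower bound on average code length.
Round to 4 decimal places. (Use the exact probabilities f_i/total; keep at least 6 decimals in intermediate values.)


Per-symbol terms -p_i * log2(p_i) with p_i = f_i/51:
  p = 8/51 = 0.156863: log2(p) = -2.672425, -p*log2(p) = 0.419204
  p = 12/51 = 0.235294: log2(p) = -2.087463, -p*log2(p) = 0.491168
  p = 16/51 = 0.313725: log2(p) = -1.672425, -p*log2(p) = 0.524682
  p = 7/51 = 0.137255: log2(p) = -2.865070, -p*log2(p) = 0.393245
  p = 8/51 = 0.156863: log2(p) = -2.672425, -p*log2(p) = 0.419204
H = 0.419204 + 0.491168 + 0.524682 + 0.393245 + 0.419204 = 2.247503

H = 2.2475 bits/symbol


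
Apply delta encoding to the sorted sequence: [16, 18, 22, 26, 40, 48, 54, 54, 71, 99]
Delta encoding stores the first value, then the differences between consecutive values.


First value: 16
Deltas:
  18 - 16 = 2
  22 - 18 = 4
  26 - 22 = 4
  40 - 26 = 14
  48 - 40 = 8
  54 - 48 = 6
  54 - 54 = 0
  71 - 54 = 17
  99 - 71 = 28


Delta encoded: [16, 2, 4, 4, 14, 8, 6, 0, 17, 28]


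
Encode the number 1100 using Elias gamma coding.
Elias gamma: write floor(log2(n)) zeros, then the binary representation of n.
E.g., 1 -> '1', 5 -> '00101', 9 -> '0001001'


num_bits = floor(log2(1100)) + 1 = 11
leading_zeros = num_bits - 1 = 10
binary(1100) = 10001001100

Elias gamma(1100) = '0000000000' + '10001001100' = 000000000010001001100 (21 bits)


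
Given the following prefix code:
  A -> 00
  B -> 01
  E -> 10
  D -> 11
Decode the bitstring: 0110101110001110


Decoding step by step:
Bits 01 -> B
Bits 10 -> E
Bits 10 -> E
Bits 11 -> D
Bits 10 -> E
Bits 00 -> A
Bits 11 -> D
Bits 10 -> E


Decoded message: BEEDEADE


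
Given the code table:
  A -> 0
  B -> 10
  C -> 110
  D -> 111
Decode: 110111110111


Decoding:
110 -> C
111 -> D
110 -> C
111 -> D


Result: CDCD


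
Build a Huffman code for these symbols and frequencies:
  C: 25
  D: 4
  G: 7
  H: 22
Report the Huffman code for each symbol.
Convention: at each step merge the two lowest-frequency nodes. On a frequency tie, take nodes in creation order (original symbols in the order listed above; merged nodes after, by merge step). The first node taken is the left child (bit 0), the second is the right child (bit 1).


Huffman tree construction:
Step 1: Merge D(4) + G(7) = 11
Step 2: Merge (D+G)(11) + H(22) = 33
Step 3: Merge C(25) + ((D+G)+H)(33) = 58
Read each symbol's code off the tree from the root (left child = 0, right child = 1).

Codes:
  C: 0 (length 1)
  D: 100 (length 3)
  G: 101 (length 3)
  H: 11 (length 2)
Average code length: 102/58 = 1.7586 bits/symbol


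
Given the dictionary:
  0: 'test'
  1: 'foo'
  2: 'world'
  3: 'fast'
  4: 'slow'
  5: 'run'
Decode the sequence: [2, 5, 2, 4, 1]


Look up each index in the dictionary:
  2 -> 'world'
  5 -> 'run'
  2 -> 'world'
  4 -> 'slow'
  1 -> 'foo'

Decoded: "world run world slow foo"


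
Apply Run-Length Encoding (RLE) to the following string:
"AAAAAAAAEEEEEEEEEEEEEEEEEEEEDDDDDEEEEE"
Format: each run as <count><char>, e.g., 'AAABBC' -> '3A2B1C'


Scanning runs left to right:
  i=0: run of 'A' x 8 -> '8A'
  i=8: run of 'E' x 20 -> '20E'
  i=28: run of 'D' x 5 -> '5D'
  i=33: run of 'E' x 5 -> '5E'

RLE = 8A20E5D5E


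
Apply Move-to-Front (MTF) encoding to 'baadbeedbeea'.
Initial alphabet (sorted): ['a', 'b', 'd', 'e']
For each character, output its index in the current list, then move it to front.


MTF encoding:
'b': index 1 in ['a', 'b', 'd', 'e'] -> ['b', 'a', 'd', 'e']
'a': index 1 in ['b', 'a', 'd', 'e'] -> ['a', 'b', 'd', 'e']
'a': index 0 in ['a', 'b', 'd', 'e'] -> ['a', 'b', 'd', 'e']
'd': index 2 in ['a', 'b', 'd', 'e'] -> ['d', 'a', 'b', 'e']
'b': index 2 in ['d', 'a', 'b', 'e'] -> ['b', 'd', 'a', 'e']
'e': index 3 in ['b', 'd', 'a', 'e'] -> ['e', 'b', 'd', 'a']
'e': index 0 in ['e', 'b', 'd', 'a'] -> ['e', 'b', 'd', 'a']
'd': index 2 in ['e', 'b', 'd', 'a'] -> ['d', 'e', 'b', 'a']
'b': index 2 in ['d', 'e', 'b', 'a'] -> ['b', 'd', 'e', 'a']
'e': index 2 in ['b', 'd', 'e', 'a'] -> ['e', 'b', 'd', 'a']
'e': index 0 in ['e', 'b', 'd', 'a'] -> ['e', 'b', 'd', 'a']
'a': index 3 in ['e', 'b', 'd', 'a'] -> ['a', 'e', 'b', 'd']


Output: [1, 1, 0, 2, 2, 3, 0, 2, 2, 2, 0, 3]


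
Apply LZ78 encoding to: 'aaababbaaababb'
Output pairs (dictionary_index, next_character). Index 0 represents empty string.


LZ78 encoding steps:
Dictionary: {0: ''}
Step 1: w='' (idx 0), next='a' -> output (0, 'a'), add 'a' as idx 1
Step 2: w='a' (idx 1), next='a' -> output (1, 'a'), add 'aa' as idx 2
Step 3: w='' (idx 0), next='b' -> output (0, 'b'), add 'b' as idx 3
Step 4: w='a' (idx 1), next='b' -> output (1, 'b'), add 'ab' as idx 4
Step 5: w='b' (idx 3), next='a' -> output (3, 'a'), add 'ba' as idx 5
Step 6: w='aa' (idx 2), next='b' -> output (2, 'b'), add 'aab' as idx 6
Step 7: w='ab' (idx 4), next='b' -> output (4, 'b'), add 'abb' as idx 7


Encoded: [(0, 'a'), (1, 'a'), (0, 'b'), (1, 'b'), (3, 'a'), (2, 'b'), (4, 'b')]


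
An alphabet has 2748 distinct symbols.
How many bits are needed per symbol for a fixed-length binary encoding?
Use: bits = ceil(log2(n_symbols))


log2(2748) = 11.4242
Bracket: 2^11 = 2048 < 2748 <= 2^12 = 4096
So ceil(log2(2748)) = 12

bits = ceil(log2(2748)) = ceil(11.4242) = 12 bits


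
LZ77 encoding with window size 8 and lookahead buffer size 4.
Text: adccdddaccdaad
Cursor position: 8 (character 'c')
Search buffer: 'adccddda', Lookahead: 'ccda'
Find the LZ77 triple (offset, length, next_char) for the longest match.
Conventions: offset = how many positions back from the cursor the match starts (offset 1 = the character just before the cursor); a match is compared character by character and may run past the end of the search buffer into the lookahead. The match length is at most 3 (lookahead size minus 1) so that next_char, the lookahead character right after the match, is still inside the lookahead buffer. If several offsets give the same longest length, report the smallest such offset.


Try each offset into the search buffer:
  offset=1 (pos 7, char 'a'): match length 0
  offset=2 (pos 6, char 'd'): match length 0
  offset=3 (pos 5, char 'd'): match length 0
  offset=4 (pos 4, char 'd'): match length 0
  offset=5 (pos 3, char 'c'): match length 1
  offset=6 (pos 2, char 'c'): match length 3
  offset=7 (pos 1, char 'd'): match length 0
  offset=8 (pos 0, char 'a'): match length 0
Longest match has length 3 at offset 6.
next_char = character at position 8 + 3 = 11 -> 'a'

Best match: offset=6, length=3 (matching 'ccd' starting at position 2)
LZ77 triple: (6, 3, 'a')


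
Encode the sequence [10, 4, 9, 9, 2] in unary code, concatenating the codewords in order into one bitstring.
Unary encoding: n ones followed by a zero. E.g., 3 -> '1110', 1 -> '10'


Encode each number as n ones followed by a terminating 0:
  10 -> 11111111110 (11 bits)
  4 -> 11110 (5 bits)
  9 -> 1111111110 (10 bits)
  9 -> 1111111110 (10 bits)
  2 -> 110 (3 bits)
Total length = 11 + 5 + 10 + 10 + 3 = 39 bits.

Unary([10, 4, 9, 9, 2]) = 111111111101111011111111101111111110110 (39 bits)


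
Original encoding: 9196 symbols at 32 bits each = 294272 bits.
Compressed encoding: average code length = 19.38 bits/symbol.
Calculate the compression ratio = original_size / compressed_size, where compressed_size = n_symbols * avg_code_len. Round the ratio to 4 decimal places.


original_size = n_symbols * orig_bits = 9196 * 32 = 294272 bits
compressed_size = n_symbols * avg_code_len = 9196 * 19.38 = 178218.48 bits
ratio = original_size / compressed_size = 294272 / 178218.48 = 1.6512

Compression ratio = 1.6512


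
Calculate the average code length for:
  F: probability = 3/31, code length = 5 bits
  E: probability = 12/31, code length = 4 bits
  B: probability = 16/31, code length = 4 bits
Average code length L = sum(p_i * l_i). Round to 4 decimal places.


Weighted contributions p_i * l_i:
  F: (3/31) * 5 = 15/31
  E: (12/31) * 4 = 48/31
  B: (16/31) * 4 = 64/31
Sum = (15 + 48 + 64)/31 = 127/31

L = 127/31 = 4.0968 bits/symbol


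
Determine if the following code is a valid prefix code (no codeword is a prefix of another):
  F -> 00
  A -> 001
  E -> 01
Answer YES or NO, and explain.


Checking each pair (does one codeword prefix another?):
  F='00' vs A='001': prefix -- VIOLATION

NO -- this is NOT a valid prefix code. F (00) is a prefix of A (001).


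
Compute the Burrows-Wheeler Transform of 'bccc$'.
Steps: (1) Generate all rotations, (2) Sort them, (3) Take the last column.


Rotations (sorted):
  0: $bccc -> last char: c
  1: bccc$ -> last char: $
  2: c$bcc -> last char: c
  3: cc$bc -> last char: c
  4: ccc$b -> last char: b


BWT = c$ccb


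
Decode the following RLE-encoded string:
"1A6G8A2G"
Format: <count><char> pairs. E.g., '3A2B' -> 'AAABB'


Expanding each <count><char> pair:
  1A -> 'A'
  6G -> 'GGGGGG'
  8A -> 'AAAAAAAA'
  2G -> 'GG'

Decoded = AGGGGGGAAAAAAAAGG


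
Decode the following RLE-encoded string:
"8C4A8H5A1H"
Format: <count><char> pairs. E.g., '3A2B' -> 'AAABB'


Expanding each <count><char> pair:
  8C -> 'CCCCCCCC'
  4A -> 'AAAA'
  8H -> 'HHHHHHHH'
  5A -> 'AAAAA'
  1H -> 'H'

Decoded = CCCCCCCCAAAAHHHHHHHHAAAAAH


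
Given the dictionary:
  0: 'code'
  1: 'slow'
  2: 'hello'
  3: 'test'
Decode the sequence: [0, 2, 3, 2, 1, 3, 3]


Look up each index in the dictionary:
  0 -> 'code'
  2 -> 'hello'
  3 -> 'test'
  2 -> 'hello'
  1 -> 'slow'
  3 -> 'test'
  3 -> 'test'

Decoded: "code hello test hello slow test test"


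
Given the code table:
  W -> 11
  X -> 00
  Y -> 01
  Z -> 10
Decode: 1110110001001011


Decoding:
11 -> W
10 -> Z
11 -> W
00 -> X
01 -> Y
00 -> X
10 -> Z
11 -> W


Result: WZWXYXZW


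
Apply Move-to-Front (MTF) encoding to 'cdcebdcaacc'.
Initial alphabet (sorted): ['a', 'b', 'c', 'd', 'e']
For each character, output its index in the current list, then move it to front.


MTF encoding:
'c': index 2 in ['a', 'b', 'c', 'd', 'e'] -> ['c', 'a', 'b', 'd', 'e']
'd': index 3 in ['c', 'a', 'b', 'd', 'e'] -> ['d', 'c', 'a', 'b', 'e']
'c': index 1 in ['d', 'c', 'a', 'b', 'e'] -> ['c', 'd', 'a', 'b', 'e']
'e': index 4 in ['c', 'd', 'a', 'b', 'e'] -> ['e', 'c', 'd', 'a', 'b']
'b': index 4 in ['e', 'c', 'd', 'a', 'b'] -> ['b', 'e', 'c', 'd', 'a']
'd': index 3 in ['b', 'e', 'c', 'd', 'a'] -> ['d', 'b', 'e', 'c', 'a']
'c': index 3 in ['d', 'b', 'e', 'c', 'a'] -> ['c', 'd', 'b', 'e', 'a']
'a': index 4 in ['c', 'd', 'b', 'e', 'a'] -> ['a', 'c', 'd', 'b', 'e']
'a': index 0 in ['a', 'c', 'd', 'b', 'e'] -> ['a', 'c', 'd', 'b', 'e']
'c': index 1 in ['a', 'c', 'd', 'b', 'e'] -> ['c', 'a', 'd', 'b', 'e']
'c': index 0 in ['c', 'a', 'd', 'b', 'e'] -> ['c', 'a', 'd', 'b', 'e']


Output: [2, 3, 1, 4, 4, 3, 3, 4, 0, 1, 0]


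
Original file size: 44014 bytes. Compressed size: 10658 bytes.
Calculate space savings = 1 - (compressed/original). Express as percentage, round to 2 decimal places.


ratio = compressed/original = 10658/44014 = 0.24215
savings = 1 - ratio = 1 - 0.24215 = 0.75785
as a percentage: 0.75785 * 100 = 75.78%

Space savings = 1 - 10658/44014 = 75.78%


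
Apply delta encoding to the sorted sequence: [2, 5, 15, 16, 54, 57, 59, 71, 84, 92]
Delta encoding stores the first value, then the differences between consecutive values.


First value: 2
Deltas:
  5 - 2 = 3
  15 - 5 = 10
  16 - 15 = 1
  54 - 16 = 38
  57 - 54 = 3
  59 - 57 = 2
  71 - 59 = 12
  84 - 71 = 13
  92 - 84 = 8


Delta encoded: [2, 3, 10, 1, 38, 3, 2, 12, 13, 8]


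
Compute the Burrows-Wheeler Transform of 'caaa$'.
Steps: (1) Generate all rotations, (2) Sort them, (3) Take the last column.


Rotations (sorted):
  0: $caaa -> last char: a
  1: a$caa -> last char: a
  2: aa$ca -> last char: a
  3: aaa$c -> last char: c
  4: caaa$ -> last char: $


BWT = aaac$


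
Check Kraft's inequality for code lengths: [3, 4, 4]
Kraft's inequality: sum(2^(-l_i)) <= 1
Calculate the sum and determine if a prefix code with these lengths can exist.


Sum = 2^(-3) + 2^(-4) + 2^(-4)
    = 0.125 + 0.0625 + 0.0625
    = 4/16 = 0.25
Since 0.25 <= 1, Kraft's inequality IS satisfied.
A prefix code with these lengths CAN exist.

Kraft sum = 0.25. Satisfied.


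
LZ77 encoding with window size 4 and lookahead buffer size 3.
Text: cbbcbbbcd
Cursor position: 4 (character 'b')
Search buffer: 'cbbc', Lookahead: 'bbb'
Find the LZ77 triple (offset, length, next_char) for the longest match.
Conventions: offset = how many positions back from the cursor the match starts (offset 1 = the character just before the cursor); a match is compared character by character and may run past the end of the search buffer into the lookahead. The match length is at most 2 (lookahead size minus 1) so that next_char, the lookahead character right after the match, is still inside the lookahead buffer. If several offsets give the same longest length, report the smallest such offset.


Try each offset into the search buffer:
  offset=1 (pos 3, char 'c'): match length 0
  offset=2 (pos 2, char 'b'): match length 1
  offset=3 (pos 1, char 'b'): match length 2
  offset=4 (pos 0, char 'c'): match length 0
Longest match has length 2 at offset 3.
next_char = character at position 4 + 2 = 6 -> 'b'

Best match: offset=3, length=2 (matching 'bb' starting at position 1)
LZ77 triple: (3, 2, 'b')


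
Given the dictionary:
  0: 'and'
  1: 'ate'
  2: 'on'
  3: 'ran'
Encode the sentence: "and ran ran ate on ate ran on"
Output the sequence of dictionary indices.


Look up each word in the dictionary:
  'and' -> 0
  'ran' -> 3
  'ran' -> 3
  'ate' -> 1
  'on' -> 2
  'ate' -> 1
  'ran' -> 3
  'on' -> 2

Encoded: [0, 3, 3, 1, 2, 1, 3, 2]


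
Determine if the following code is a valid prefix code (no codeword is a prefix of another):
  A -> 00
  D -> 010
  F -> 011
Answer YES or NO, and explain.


Checking each pair (does one codeword prefix another?):
  A='00' vs D='010': no prefix
  A='00' vs F='011': no prefix
  D='010' vs A='00': no prefix
  D='010' vs F='011': no prefix
  F='011' vs A='00': no prefix
  F='011' vs D='010': no prefix
No violation found over all pairs.

YES -- this is a valid prefix code. No codeword is a prefix of any other codeword.


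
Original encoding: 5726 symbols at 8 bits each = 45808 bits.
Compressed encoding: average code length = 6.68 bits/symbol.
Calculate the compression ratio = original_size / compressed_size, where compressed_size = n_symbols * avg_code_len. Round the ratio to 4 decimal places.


original_size = n_symbols * orig_bits = 5726 * 8 = 45808 bits
compressed_size = n_symbols * avg_code_len = 5726 * 6.68 = 38249.68 bits
ratio = original_size / compressed_size = 45808 / 38249.68 = 1.1976

Compression ratio = 1.1976


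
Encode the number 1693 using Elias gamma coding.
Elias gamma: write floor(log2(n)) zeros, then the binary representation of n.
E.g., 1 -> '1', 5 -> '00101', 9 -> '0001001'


num_bits = floor(log2(1693)) + 1 = 11
leading_zeros = num_bits - 1 = 10
binary(1693) = 11010011101

Elias gamma(1693) = '0000000000' + '11010011101' = 000000000011010011101 (21 bits)


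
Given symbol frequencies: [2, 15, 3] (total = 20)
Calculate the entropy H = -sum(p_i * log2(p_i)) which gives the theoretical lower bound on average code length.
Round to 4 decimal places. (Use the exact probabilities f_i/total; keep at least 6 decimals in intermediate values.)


Per-symbol terms -p_i * log2(p_i) with p_i = f_i/20:
  p = 2/20 = 0.100000: log2(p) = -3.321928, -p*log2(p) = 0.332193
  p = 15/20 = 0.750000: log2(p) = -0.415037, -p*log2(p) = 0.311278
  p = 3/20 = 0.150000: log2(p) = -2.736966, -p*log2(p) = 0.410545
H = 0.332193 + 0.311278 + 0.410545 = 1.054016

H = 1.054 bits/symbol


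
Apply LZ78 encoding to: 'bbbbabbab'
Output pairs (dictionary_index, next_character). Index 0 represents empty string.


LZ78 encoding steps:
Dictionary: {0: ''}
Step 1: w='' (idx 0), next='b' -> output (0, 'b'), add 'b' as idx 1
Step 2: w='b' (idx 1), next='b' -> output (1, 'b'), add 'bb' as idx 2
Step 3: w='b' (idx 1), next='a' -> output (1, 'a'), add 'ba' as idx 3
Step 4: w='bb' (idx 2), next='a' -> output (2, 'a'), add 'bba' as idx 4
Step 5: w='b' (idx 1), end of input -> output (1, '')


Encoded: [(0, 'b'), (1, 'b'), (1, 'a'), (2, 'a'), (1, '')]


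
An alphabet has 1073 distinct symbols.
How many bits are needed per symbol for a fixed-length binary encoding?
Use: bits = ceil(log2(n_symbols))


log2(1073) = 10.0674
Bracket: 2^10 = 1024 < 1073 <= 2^11 = 2048
So ceil(log2(1073)) = 11

bits = ceil(log2(1073)) = ceil(10.0674) = 11 bits


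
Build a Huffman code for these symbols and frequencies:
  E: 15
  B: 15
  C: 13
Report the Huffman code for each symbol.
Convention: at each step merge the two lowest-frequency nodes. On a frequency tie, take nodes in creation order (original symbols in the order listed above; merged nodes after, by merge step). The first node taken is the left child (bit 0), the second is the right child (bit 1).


Huffman tree construction:
Step 1: Merge C(13) + E(15) = 28
Step 2: Merge B(15) + (C+E)(28) = 43
Read each symbol's code off the tree from the root (left child = 0, right child = 1).

Codes:
  E: 11 (length 2)
  B: 0 (length 1)
  C: 10 (length 2)
Average code length: 71/43 = 1.6512 bits/symbol


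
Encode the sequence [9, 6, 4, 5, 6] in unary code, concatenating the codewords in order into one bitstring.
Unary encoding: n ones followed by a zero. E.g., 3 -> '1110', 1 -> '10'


Encode each number as n ones followed by a terminating 0:
  9 -> 1111111110 (10 bits)
  6 -> 1111110 (7 bits)
  4 -> 11110 (5 bits)
  5 -> 111110 (6 bits)
  6 -> 1111110 (7 bits)
Total length = 10 + 7 + 5 + 6 + 7 = 35 bits.

Unary([9, 6, 4, 5, 6]) = 11111111101111110111101111101111110 (35 bits)


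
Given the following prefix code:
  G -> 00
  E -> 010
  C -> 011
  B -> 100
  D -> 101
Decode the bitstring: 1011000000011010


Decoding step by step:
Bits 101 -> D
Bits 100 -> B
Bits 00 -> G
Bits 00 -> G
Bits 011 -> C
Bits 010 -> E


Decoded message: DBGGCE


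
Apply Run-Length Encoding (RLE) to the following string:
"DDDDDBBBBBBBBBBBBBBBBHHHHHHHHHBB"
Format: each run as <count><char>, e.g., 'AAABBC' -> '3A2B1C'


Scanning runs left to right:
  i=0: run of 'D' x 5 -> '5D'
  i=5: run of 'B' x 16 -> '16B'
  i=21: run of 'H' x 9 -> '9H'
  i=30: run of 'B' x 2 -> '2B'

RLE = 5D16B9H2B


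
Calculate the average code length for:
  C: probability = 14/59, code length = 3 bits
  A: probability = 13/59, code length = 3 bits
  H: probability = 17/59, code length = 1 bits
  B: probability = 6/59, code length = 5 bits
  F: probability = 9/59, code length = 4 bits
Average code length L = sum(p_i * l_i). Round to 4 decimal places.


Weighted contributions p_i * l_i:
  C: (14/59) * 3 = 42/59
  A: (13/59) * 3 = 39/59
  H: (17/59) * 1 = 17/59
  B: (6/59) * 5 = 30/59
  F: (9/59) * 4 = 36/59
Sum = (42 + 39 + 17 + 30 + 36)/59 = 164/59

L = 164/59 = 2.7797 bits/symbol


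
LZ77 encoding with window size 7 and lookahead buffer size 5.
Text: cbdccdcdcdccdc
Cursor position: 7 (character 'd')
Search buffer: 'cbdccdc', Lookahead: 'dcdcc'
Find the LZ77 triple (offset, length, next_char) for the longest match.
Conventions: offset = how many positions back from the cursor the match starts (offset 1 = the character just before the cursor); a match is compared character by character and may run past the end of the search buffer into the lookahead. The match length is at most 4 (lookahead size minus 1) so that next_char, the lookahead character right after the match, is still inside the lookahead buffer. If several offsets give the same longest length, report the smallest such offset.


Try each offset into the search buffer:
  offset=1 (pos 6, char 'c'): match length 0
  offset=2 (pos 5, char 'd'): match length 4
  offset=3 (pos 4, char 'c'): match length 0
  offset=4 (pos 3, char 'c'): match length 0
  offset=5 (pos 2, char 'd'): match length 2
  offset=6 (pos 1, char 'b'): match length 0
  offset=7 (pos 0, char 'c'): match length 0
Longest match has length 4 at offset 2.
next_char = character at position 7 + 4 = 11 -> 'c'

Best match: offset=2, length=4 (matching 'dcdc' starting at position 5)
LZ77 triple: (2, 4, 'c')


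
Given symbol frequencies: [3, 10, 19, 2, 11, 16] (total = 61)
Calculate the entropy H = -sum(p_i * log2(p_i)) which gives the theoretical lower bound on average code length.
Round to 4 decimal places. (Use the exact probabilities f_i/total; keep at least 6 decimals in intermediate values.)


Per-symbol terms -p_i * log2(p_i) with p_i = f_i/61:
  p = 3/61 = 0.049180: log2(p) = -4.345775, -p*log2(p) = 0.213727
  p = 10/61 = 0.163934: log2(p) = -2.608809, -p*log2(p) = 0.427674
  p = 19/61 = 0.311475: log2(p) = -1.682810, -p*log2(p) = 0.524154
  p = 2/61 = 0.032787: log2(p) = -4.930737, -p*log2(p) = 0.161664
  p = 11/61 = 0.180328: log2(p) = -2.471306, -p*log2(p) = 0.445645
  p = 16/61 = 0.262295: log2(p) = -1.930737, -p*log2(p) = 0.506423
H = 0.213727 + 0.427674 + 0.524154 + 0.161664 + 0.445645 + 0.506423 = 2.279287

H = 2.2793 bits/symbol


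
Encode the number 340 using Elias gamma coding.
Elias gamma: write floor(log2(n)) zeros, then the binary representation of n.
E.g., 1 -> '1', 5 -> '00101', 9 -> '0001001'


num_bits = floor(log2(340)) + 1 = 9
leading_zeros = num_bits - 1 = 8
binary(340) = 101010100

Elias gamma(340) = '00000000' + '101010100' = 00000000101010100 (17 bits)


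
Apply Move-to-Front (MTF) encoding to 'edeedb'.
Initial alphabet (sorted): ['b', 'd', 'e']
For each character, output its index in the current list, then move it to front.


MTF encoding:
'e': index 2 in ['b', 'd', 'e'] -> ['e', 'b', 'd']
'd': index 2 in ['e', 'b', 'd'] -> ['d', 'e', 'b']
'e': index 1 in ['d', 'e', 'b'] -> ['e', 'd', 'b']
'e': index 0 in ['e', 'd', 'b'] -> ['e', 'd', 'b']
'd': index 1 in ['e', 'd', 'b'] -> ['d', 'e', 'b']
'b': index 2 in ['d', 'e', 'b'] -> ['b', 'd', 'e']


Output: [2, 2, 1, 0, 1, 2]


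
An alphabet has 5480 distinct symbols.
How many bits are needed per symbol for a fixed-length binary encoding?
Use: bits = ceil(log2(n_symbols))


log2(5480) = 12.42
Bracket: 2^12 = 4096 < 5480 <= 2^13 = 8192
So ceil(log2(5480)) = 13

bits = ceil(log2(5480)) = ceil(12.42) = 13 bits


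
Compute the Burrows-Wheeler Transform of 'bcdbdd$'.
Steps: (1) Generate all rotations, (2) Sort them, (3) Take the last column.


Rotations (sorted):
  0: $bcdbdd -> last char: d
  1: bcdbdd$ -> last char: $
  2: bdd$bcd -> last char: d
  3: cdbdd$b -> last char: b
  4: d$bcdbd -> last char: d
  5: dbdd$bc -> last char: c
  6: dd$bcdb -> last char: b


BWT = d$dbdcb


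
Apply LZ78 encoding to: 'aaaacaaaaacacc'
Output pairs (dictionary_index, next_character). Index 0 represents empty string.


LZ78 encoding steps:
Dictionary: {0: ''}
Step 1: w='' (idx 0), next='a' -> output (0, 'a'), add 'a' as idx 1
Step 2: w='a' (idx 1), next='a' -> output (1, 'a'), add 'aa' as idx 2
Step 3: w='a' (idx 1), next='c' -> output (1, 'c'), add 'ac' as idx 3
Step 4: w='aa' (idx 2), next='a' -> output (2, 'a'), add 'aaa' as idx 4
Step 5: w='aa' (idx 2), next='c' -> output (2, 'c'), add 'aac' as idx 5
Step 6: w='ac' (idx 3), next='c' -> output (3, 'c'), add 'acc' as idx 6


Encoded: [(0, 'a'), (1, 'a'), (1, 'c'), (2, 'a'), (2, 'c'), (3, 'c')]


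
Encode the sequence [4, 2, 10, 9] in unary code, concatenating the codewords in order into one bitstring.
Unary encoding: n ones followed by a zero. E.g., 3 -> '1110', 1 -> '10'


Encode each number as n ones followed by a terminating 0:
  4 -> 11110 (5 bits)
  2 -> 110 (3 bits)
  10 -> 11111111110 (11 bits)
  9 -> 1111111110 (10 bits)
Total length = 5 + 3 + 11 + 10 = 29 bits.

Unary([4, 2, 10, 9]) = 11110110111111111101111111110 (29 bits)


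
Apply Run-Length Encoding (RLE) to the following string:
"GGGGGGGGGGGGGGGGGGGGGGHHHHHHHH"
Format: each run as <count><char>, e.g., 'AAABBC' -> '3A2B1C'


Scanning runs left to right:
  i=0: run of 'G' x 22 -> '22G'
  i=22: run of 'H' x 8 -> '8H'

RLE = 22G8H


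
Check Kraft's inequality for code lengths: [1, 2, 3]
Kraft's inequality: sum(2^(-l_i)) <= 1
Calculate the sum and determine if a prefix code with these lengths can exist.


Sum = 2^(-1) + 2^(-2) + 2^(-3)
    = 0.5 + 0.25 + 0.125
    = 7/8 = 0.875
Since 0.875 <= 1, Kraft's inequality IS satisfied.
A prefix code with these lengths CAN exist.

Kraft sum = 0.875. Satisfied.


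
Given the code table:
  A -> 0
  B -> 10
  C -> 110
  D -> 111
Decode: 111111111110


Decoding:
111 -> D
111 -> D
111 -> D
110 -> C


Result: DDDC


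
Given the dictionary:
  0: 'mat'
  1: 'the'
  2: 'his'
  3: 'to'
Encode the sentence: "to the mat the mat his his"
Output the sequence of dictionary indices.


Look up each word in the dictionary:
  'to' -> 3
  'the' -> 1
  'mat' -> 0
  'the' -> 1
  'mat' -> 0
  'his' -> 2
  'his' -> 2

Encoded: [3, 1, 0, 1, 0, 2, 2]


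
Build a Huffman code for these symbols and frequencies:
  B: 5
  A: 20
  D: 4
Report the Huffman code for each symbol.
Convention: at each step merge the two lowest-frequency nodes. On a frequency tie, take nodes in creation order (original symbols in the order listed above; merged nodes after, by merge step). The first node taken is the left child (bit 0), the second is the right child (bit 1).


Huffman tree construction:
Step 1: Merge D(4) + B(5) = 9
Step 2: Merge (D+B)(9) + A(20) = 29
Read each symbol's code off the tree from the root (left child = 0, right child = 1).

Codes:
  B: 01 (length 2)
  A: 1 (length 1)
  D: 00 (length 2)
Average code length: 38/29 = 1.3103 bits/symbol


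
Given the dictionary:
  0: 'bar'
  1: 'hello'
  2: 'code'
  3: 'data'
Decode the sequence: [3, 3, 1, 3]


Look up each index in the dictionary:
  3 -> 'data'
  3 -> 'data'
  1 -> 'hello'
  3 -> 'data'

Decoded: "data data hello data"


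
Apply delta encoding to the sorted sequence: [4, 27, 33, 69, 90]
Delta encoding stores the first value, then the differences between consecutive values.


First value: 4
Deltas:
  27 - 4 = 23
  33 - 27 = 6
  69 - 33 = 36
  90 - 69 = 21


Delta encoded: [4, 23, 6, 36, 21]


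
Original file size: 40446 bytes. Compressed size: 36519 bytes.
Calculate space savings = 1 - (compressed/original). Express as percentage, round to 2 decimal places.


ratio = compressed/original = 36519/40446 = 0.902908
savings = 1 - ratio = 1 - 0.902908 = 0.097092
as a percentage: 0.097092 * 100 = 9.71%

Space savings = 1 - 36519/40446 = 9.71%


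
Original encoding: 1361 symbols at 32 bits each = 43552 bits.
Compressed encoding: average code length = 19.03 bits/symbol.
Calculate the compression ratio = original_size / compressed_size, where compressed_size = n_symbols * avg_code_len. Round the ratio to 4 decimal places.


original_size = n_symbols * orig_bits = 1361 * 32 = 43552 bits
compressed_size = n_symbols * avg_code_len = 1361 * 19.03 = 25899.83 bits
ratio = original_size / compressed_size = 43552 / 25899.83 = 1.6816

Compression ratio = 1.6816


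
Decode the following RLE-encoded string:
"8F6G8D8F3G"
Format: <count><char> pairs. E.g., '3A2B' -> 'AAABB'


Expanding each <count><char> pair:
  8F -> 'FFFFFFFF'
  6G -> 'GGGGGG'
  8D -> 'DDDDDDDD'
  8F -> 'FFFFFFFF'
  3G -> 'GGG'

Decoded = FFFFFFFFGGGGGGDDDDDDDDFFFFFFFFGGG


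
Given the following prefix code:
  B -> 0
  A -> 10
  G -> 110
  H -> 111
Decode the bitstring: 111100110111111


Decoding step by step:
Bits 111 -> H
Bits 10 -> A
Bits 0 -> B
Bits 110 -> G
Bits 111 -> H
Bits 111 -> H


Decoded message: HABGHH


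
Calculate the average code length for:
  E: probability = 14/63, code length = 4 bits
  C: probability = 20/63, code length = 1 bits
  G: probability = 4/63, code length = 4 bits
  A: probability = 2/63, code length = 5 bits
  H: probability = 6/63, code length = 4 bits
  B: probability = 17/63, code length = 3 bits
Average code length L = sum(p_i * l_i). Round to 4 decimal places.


Weighted contributions p_i * l_i:
  E: (14/63) * 4 = 56/63
  C: (20/63) * 1 = 20/63
  G: (4/63) * 4 = 16/63
  A: (2/63) * 5 = 10/63
  H: (6/63) * 4 = 24/63
  B: (17/63) * 3 = 51/63
Sum = (56 + 20 + 16 + 10 + 24 + 51)/63 = 177/63

L = 177/63 = 2.8095 bits/symbol


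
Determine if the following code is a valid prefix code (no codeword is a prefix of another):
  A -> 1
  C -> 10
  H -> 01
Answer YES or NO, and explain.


Checking each pair (does one codeword prefix another?):
  A='1' vs C='10': prefix -- VIOLATION

NO -- this is NOT a valid prefix code. A (1) is a prefix of C (10).


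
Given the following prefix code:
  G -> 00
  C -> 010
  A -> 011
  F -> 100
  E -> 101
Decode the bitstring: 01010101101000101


Decoding step by step:
Bits 010 -> C
Bits 101 -> E
Bits 011 -> A
Bits 010 -> C
Bits 00 -> G
Bits 101 -> E


Decoded message: CEACGE


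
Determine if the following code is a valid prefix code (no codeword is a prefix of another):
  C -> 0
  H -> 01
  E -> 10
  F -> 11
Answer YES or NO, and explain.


Checking each pair (does one codeword prefix another?):
  C='0' vs H='01': prefix -- VIOLATION

NO -- this is NOT a valid prefix code. C (0) is a prefix of H (01).


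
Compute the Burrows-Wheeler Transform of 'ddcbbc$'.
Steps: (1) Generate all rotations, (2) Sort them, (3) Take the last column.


Rotations (sorted):
  0: $ddcbbc -> last char: c
  1: bbc$ddc -> last char: c
  2: bc$ddcb -> last char: b
  3: c$ddcbb -> last char: b
  4: cbbc$dd -> last char: d
  5: dcbbc$d -> last char: d
  6: ddcbbc$ -> last char: $


BWT = ccbbdd$


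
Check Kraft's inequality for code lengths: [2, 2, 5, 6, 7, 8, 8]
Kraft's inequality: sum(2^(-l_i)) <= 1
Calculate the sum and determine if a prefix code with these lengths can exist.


Sum = 2^(-2) + 2^(-2) + 2^(-5) + 2^(-6) + 2^(-7) + 2^(-8) + 2^(-8)
    = 0.25 + 0.25 + 0.03125 + 0.015625 + 0.0078125 + 0.00390625 + 0.00390625
    = 144/256 = 0.5625
Since 0.5625 <= 1, Kraft's inequality IS satisfied.
A prefix code with these lengths CAN exist.

Kraft sum = 0.5625. Satisfied.


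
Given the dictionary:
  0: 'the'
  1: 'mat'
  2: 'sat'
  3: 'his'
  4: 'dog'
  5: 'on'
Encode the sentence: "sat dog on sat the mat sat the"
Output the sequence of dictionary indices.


Look up each word in the dictionary:
  'sat' -> 2
  'dog' -> 4
  'on' -> 5
  'sat' -> 2
  'the' -> 0
  'mat' -> 1
  'sat' -> 2
  'the' -> 0

Encoded: [2, 4, 5, 2, 0, 1, 2, 0]


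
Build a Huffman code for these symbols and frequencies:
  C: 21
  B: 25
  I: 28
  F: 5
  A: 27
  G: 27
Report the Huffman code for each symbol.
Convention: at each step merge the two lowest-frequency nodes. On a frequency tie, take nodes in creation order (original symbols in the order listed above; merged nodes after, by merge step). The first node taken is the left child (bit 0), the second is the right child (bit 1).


Huffman tree construction:
Step 1: Merge F(5) + C(21) = 26
Step 2: Merge B(25) + (F+C)(26) = 51
Step 3: Merge A(27) + G(27) = 54
Step 4: Merge I(28) + (B+(F+C))(51) = 79
Step 5: Merge (A+G)(54) + (I+(B+(F+C)))(79) = 133
Read each symbol's code off the tree from the root (left child = 0, right child = 1).

Codes:
  C: 1111 (length 4)
  B: 110 (length 3)
  I: 10 (length 2)
  F: 1110 (length 4)
  A: 00 (length 2)
  G: 01 (length 2)
Average code length: 343/133 = 2.5789 bits/symbol


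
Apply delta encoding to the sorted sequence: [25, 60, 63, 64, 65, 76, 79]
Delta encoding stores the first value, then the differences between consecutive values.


First value: 25
Deltas:
  60 - 25 = 35
  63 - 60 = 3
  64 - 63 = 1
  65 - 64 = 1
  76 - 65 = 11
  79 - 76 = 3


Delta encoded: [25, 35, 3, 1, 1, 11, 3]


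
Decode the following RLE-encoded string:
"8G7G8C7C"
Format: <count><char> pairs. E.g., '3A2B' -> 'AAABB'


Expanding each <count><char> pair:
  8G -> 'GGGGGGGG'
  7G -> 'GGGGGGG'
  8C -> 'CCCCCCCC'
  7C -> 'CCCCCCC'

Decoded = GGGGGGGGGGGGGGGCCCCCCCCCCCCCCC


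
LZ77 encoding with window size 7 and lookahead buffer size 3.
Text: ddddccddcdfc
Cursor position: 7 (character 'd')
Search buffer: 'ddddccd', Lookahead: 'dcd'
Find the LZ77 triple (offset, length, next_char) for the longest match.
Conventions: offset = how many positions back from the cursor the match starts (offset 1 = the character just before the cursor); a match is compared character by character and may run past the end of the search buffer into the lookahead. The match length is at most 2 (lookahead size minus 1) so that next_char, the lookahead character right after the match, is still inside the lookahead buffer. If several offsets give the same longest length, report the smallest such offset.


Try each offset into the search buffer:
  offset=1 (pos 6, char 'd'): match length 1
  offset=2 (pos 5, char 'c'): match length 0
  offset=3 (pos 4, char 'c'): match length 0
  offset=4 (pos 3, char 'd'): match length 2
  offset=5 (pos 2, char 'd'): match length 1
  offset=6 (pos 1, char 'd'): match length 1
  offset=7 (pos 0, char 'd'): match length 1
Longest match has length 2 at offset 4.
next_char = character at position 7 + 2 = 9 -> 'd'

Best match: offset=4, length=2 (matching 'dc' starting at position 3)
LZ77 triple: (4, 2, 'd')
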